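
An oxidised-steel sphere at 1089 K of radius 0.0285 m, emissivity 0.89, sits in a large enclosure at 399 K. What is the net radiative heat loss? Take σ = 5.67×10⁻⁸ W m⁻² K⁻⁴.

A = 4πr² = 4π × (0.0285)² = 0.0102 m².
Q = εσA(T⁴ − T_s⁴). T⁴ − T_s⁴ = (1089)⁴ − (399)⁴ = 1.41×10^12 − 2.53×10^10 = 1.38×10^12 K⁴.
Q = 0.89 × 5.67×10⁻⁸ × 0.0102 × 1.38×10^12 = 711 W.

Q ≈ 711 W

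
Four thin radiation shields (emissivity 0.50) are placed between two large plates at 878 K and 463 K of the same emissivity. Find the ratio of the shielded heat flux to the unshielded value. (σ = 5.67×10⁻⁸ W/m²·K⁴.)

With N identical shields there are N+1 = 5 gaps in series, each with the same radiative resistance, so the flux falls to 1/(N+1) of its unshielded value.

ratio ≈ 0.200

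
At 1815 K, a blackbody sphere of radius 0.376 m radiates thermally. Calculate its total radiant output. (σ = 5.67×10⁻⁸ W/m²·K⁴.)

A = 4πr² = 4π × (0.376)² = 1.78 m².
P = σAT⁴ = 5.67×10⁻⁸ × 1.78 × (1815)⁴ = 5.67×10⁻⁸ × 1.78 × 1.09×10^13.
P = 1.09×10^6 W.

P ≈ 1.09×10^6 W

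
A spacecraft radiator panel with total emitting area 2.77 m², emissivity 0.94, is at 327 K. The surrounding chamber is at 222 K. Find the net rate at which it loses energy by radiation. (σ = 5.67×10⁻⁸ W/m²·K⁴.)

Q = εσA(T⁴ − T_s⁴). T⁴ − T_s⁴ = (327)⁴ − (222)⁴ = 1.14×10^10 − 2.43×10^9 = 9.00×10^9 K⁴.
Q = 0.94 × 5.67×10⁻⁸ × 2.77 × 9.00×10^9 = 1330 W.

Q ≈ 1330 W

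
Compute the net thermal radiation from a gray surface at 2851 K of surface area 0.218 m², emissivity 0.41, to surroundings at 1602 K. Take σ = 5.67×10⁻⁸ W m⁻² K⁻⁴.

Q = εσA(T⁴ − T_s⁴). T⁴ − T_s⁴ = (2851)⁴ − (1602)⁴ = 6.61×10^13 − 6.59×10^12 = 5.95×10^13 K⁴.
Q = 0.41 × 5.67×10⁻⁸ × 0.218 × 5.95×10^13 = 3.01×10^5 W.

Q ≈ 3.01×10^5 W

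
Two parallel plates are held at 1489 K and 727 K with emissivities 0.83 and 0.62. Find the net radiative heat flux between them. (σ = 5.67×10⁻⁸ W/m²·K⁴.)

q ≈ 1.45×10^5 W/m²

For two large parallel gray plates, q = σ(T₁⁴ − T₂⁴) / (1/ε₁ + 1/ε₂ − 1).
1/ε₁ + 1/ε₂ − 1 = 1/0.83 + 1/0.62 − 1 = 1.818.
T₁⁴ − T₂⁴ = 4.92×10^12 − 2.79×10^11 = 4.64×10^12 K⁴.
q = 5.67×10⁻⁸ × 4.64×10^12 / 1.818 = 1.45×10^5 W/m².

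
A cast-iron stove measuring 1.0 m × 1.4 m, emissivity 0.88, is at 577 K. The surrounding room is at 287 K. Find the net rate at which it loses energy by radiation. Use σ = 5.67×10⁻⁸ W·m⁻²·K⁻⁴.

A = 1.0 × 1.4 = 1.40 m².
Q = εσA(T⁴ − T_s⁴). T⁴ − T_s⁴ = (577)⁴ − (287)⁴ = 1.11×10^11 − 6.78×10^9 = 1.04×10^11 K⁴.
Q = 0.88 × 5.67×10⁻⁸ × 1.40 × 1.04×10^11 = 7270 W.

Q ≈ 7270 W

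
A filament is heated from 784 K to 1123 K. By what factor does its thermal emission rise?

ratio ≈ 4.21

P ∝ T⁴, so the ratio is (1123/784)⁴ = (1.432)⁴ = 4.21.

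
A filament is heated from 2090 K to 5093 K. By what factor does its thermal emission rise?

P ∝ T⁴, so the ratio is (5093/2090)⁴ = (2.437)⁴ = 35.3.

ratio ≈ 35.3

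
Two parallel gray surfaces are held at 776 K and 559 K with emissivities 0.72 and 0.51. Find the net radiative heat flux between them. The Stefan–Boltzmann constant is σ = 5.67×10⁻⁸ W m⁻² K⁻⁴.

q ≈ 6390 W/m²

For two large parallel gray plates, q = σ(T₁⁴ − T₂⁴) / (1/ε₁ + 1/ε₂ − 1).
1/ε₁ + 1/ε₂ − 1 = 1/0.72 + 1/0.51 − 1 = 2.350.
T₁⁴ − T₂⁴ = 3.63×10^11 − 9.76×10^10 = 2.65×10^11 K⁴.
q = 5.67×10⁻⁸ × 2.65×10^11 / 2.350 = 6390 W/m².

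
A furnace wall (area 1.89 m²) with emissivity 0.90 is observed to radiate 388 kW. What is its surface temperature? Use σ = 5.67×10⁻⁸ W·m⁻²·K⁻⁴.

From P = εσAT⁴, T = (P / εσA)^(1/4) = (3.88×10^5 / (0.90 × 5.67×10⁻⁸ × 1.89))^(1/4).
T = (4.02×10^12)^(1/4) = 1420 K.

T ≈ 1420 K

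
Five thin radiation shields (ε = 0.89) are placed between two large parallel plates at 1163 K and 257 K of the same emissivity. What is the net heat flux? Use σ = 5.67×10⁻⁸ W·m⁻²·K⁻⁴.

Each of the 6 gaps contributes resistance (2/ε − 1) = 2/0.89 − 1 = 1.247; total = 7.483.
q = σ(T₁⁴ − T₂⁴) / 7.483 = 5.67×10⁻⁸ × 1.83×10^12 / 7.483 = 13800 W/m².

q ≈ 13800 W/m²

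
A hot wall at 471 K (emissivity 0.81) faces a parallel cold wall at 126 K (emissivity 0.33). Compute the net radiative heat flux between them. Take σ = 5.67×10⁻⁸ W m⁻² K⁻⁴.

q ≈ 850 W/m²

For two large parallel gray plates, q = σ(T₁⁴ − T₂⁴) / (1/ε₁ + 1/ε₂ − 1).
1/ε₁ + 1/ε₂ − 1 = 1/0.81 + 1/0.33 − 1 = 3.265.
T₁⁴ − T₂⁴ = 4.92×10^10 − 2.52×10^8 = 4.90×10^10 K⁴.
q = 5.67×10⁻⁸ × 4.90×10^10 / 3.265 = 850 W/m².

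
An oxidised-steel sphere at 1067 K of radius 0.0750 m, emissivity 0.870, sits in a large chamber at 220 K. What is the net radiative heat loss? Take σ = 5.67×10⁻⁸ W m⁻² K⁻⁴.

A = 4πr² = 4π × (0.0750)² = 0.0707 m².
Q = εσA(T⁴ − T_s⁴). T⁴ − T_s⁴ = (1067)⁴ − (220)⁴ = 1.30×10^12 − 2.34×10^9 = 1.29×10^12 K⁴.
Q = 0.870 × 5.67×10⁻⁸ × 0.0707 × 1.29×10^12 = 4510 W.

Q ≈ 4510 W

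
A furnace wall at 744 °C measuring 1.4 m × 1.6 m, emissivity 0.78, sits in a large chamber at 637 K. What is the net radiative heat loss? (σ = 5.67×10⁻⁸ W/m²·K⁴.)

Q ≈ 89700 W

A = 1.4 × 1.6 = 2.24 m².
Convert: 744 °C = 1017 K.
Q = εσA(T⁴ − T_s⁴). T⁴ − T_s⁴ = (1017)⁴ − (637)⁴ = 1.07×10^12 − 1.65×10^11 = 9.05×10^11 K⁴.
Q = 0.78 × 5.67×10⁻⁸ × 2.24 × 9.05×10^11 = 89700 W.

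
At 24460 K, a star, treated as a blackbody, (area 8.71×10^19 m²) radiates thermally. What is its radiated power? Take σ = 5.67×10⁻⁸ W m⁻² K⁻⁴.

P ≈ 1.77×10^30 W

P = σAT⁴ = 5.67×10⁻⁸ × 8.71×10^19 × (24460)⁴ = 5.67×10⁻⁸ × 8.71×10^19 × 3.58×10^17.
P = 1.77×10^30 W.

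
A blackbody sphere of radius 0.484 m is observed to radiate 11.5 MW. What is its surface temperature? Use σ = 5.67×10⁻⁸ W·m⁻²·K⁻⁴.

T ≈ 2880 K

A = 4πr² = 4π × (0.484)² = 2.94 m².
From P = σAT⁴, T = (P / σA)^(1/4) = (1.15×10^7 / (5.67×10⁻⁸ × 2.94))^(1/4).
T = (6.89×10^13)^(1/4) = 2880 K.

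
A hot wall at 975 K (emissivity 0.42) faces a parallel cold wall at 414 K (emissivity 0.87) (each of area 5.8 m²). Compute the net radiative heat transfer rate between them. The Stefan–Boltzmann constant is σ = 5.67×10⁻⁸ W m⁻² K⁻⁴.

Q ≈ 1.14×10^5 W

For two large parallel gray plates, q = σ(T₁⁴ − T₂⁴) / (1/ε₁ + 1/ε₂ − 1).
1/ε₁ + 1/ε₂ − 1 = 1/0.42 + 1/0.87 − 1 = 2.530.
T₁⁴ − T₂⁴ = 9.04×10^11 − 2.94×10^10 = 8.74×10^11 K⁴.
q = 5.67×10⁻⁸ × 8.74×10^11 / 2.530 = 19600 W/m².
Q = q·A = 19600 × 5.8 = 1.14×10^5 W.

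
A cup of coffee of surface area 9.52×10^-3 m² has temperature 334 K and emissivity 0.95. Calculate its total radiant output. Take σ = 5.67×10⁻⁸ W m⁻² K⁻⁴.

P ≈ 6.38 W

Stefan–Boltzmann: P = εσAT⁴ = 0.95 × 5.67×10⁻⁸ × 9.52×10^-3 × (334)⁴ = 0.95 × 5.67×10⁻⁸ × 9.52×10^-3 × 1.24×10^10.
P = 6.38 W.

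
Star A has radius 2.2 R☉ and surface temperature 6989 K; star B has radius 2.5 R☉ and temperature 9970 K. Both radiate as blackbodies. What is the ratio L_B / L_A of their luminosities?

L = 4πR²σT⁴ ∝ R²T⁴, so L_B/L_A = (2.5/2.2)² × (9970/6989)⁴ = 1.29 × 4.14 = 5.35.

L_B/L_A ≈ 5.35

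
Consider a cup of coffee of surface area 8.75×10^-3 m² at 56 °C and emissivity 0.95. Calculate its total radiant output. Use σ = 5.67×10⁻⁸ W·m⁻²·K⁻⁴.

56 °C = 329 K.
Stefan–Boltzmann: P = εσAT⁴ = 0.95 × 5.67×10⁻⁸ × 8.75×10^-3 × (329)⁴ = 0.95 × 5.67×10⁻⁸ × 8.75×10^-3 × 1.17×10^10.
P = 5.52 W.

P ≈ 5.52 W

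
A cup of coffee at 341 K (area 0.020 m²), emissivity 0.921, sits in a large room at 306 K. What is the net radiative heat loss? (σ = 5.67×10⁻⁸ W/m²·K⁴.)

Q ≈ 4.96 W

Q = εσA(T⁴ − T_s⁴). T⁴ − T_s⁴ = (341)⁴ − (306)⁴ = 1.35×10^10 − 8.77×10^9 = 4.75×10^9 K⁴.
Q = 0.921 × 5.67×10⁻⁸ × 0.0200 × 4.75×10^9 = 4.96 W.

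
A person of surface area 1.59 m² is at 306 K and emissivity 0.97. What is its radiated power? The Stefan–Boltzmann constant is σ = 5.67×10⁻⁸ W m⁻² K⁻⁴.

P = εσAT⁴ = 0.97 × 5.67×10⁻⁸ × 1.59 × (306)⁴ = 0.97 × 5.67×10⁻⁸ × 1.59 × 8.77×10^9.
P = 767 W.

P ≈ 767 W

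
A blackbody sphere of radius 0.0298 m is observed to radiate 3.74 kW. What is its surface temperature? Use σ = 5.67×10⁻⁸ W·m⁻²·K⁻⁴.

A = 4πr² = 4π × (0.0298)² = 0.0112 m².
From P = σAT⁴, T = (P / σA)^(1/4) = (3740 / (5.67×10⁻⁸ × 0.0112))^(1/4).
T = (5.91×10^12)^(1/4) = 1560 K.

T ≈ 1560 K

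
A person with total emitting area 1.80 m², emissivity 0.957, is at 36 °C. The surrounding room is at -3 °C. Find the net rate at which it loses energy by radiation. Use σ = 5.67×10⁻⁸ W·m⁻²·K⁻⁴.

Convert: 36 °C = 309 K; -3 °C = 270 K.
Q = εσA(T⁴ − T_s⁴). T⁴ − T_s⁴ = (309)⁴ − (270)⁴ = 9.12×10^9 − 5.31×10^9 = 3.80×10^9 K⁴.
Q = 0.957 × 5.67×10⁻⁸ × 1.80 × 3.80×10^9 = 371 W.

Q ≈ 371 W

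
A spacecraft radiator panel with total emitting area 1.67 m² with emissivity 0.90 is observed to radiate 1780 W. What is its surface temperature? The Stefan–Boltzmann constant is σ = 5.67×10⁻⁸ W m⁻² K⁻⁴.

From P = εσAT⁴, T = (P / εσA)^(1/4) = (1780 / (0.90 × 5.67×10⁻⁸ × 1.67))^(1/4).
T = (2.09×10^10)^(1/4) = 380 K.

T ≈ 380 K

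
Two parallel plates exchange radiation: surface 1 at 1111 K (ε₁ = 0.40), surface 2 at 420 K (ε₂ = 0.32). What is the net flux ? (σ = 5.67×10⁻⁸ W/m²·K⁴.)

For two large parallel gray plates, q = σ(T₁⁴ − T₂⁴) / (1/ε₁ + 1/ε₂ − 1).
1/ε₁ + 1/ε₂ − 1 = 1/0.40 + 1/0.32 − 1 = 4.625.
T₁⁴ − T₂⁴ = 1.52×10^12 − 3.11×10^10 = 1.49×10^12 K⁴.
q = 5.67×10⁻⁸ × 1.49×10^12 / 4.625 = 18300 W/m².

q ≈ 18300 W/m²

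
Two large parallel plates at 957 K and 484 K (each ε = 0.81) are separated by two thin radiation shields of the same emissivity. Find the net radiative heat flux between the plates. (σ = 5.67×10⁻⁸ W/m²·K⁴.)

Each of the 3 gaps contributes resistance (2/ε − 1) = 2/0.81 − 1 = 1.469; total = 4.407.
q = σ(T₁⁴ − T₂⁴) / 4.407 = 5.67×10⁻⁸ × 7.84×10^11 / 4.407 = 10100 W/m².

q ≈ 10100 W/m²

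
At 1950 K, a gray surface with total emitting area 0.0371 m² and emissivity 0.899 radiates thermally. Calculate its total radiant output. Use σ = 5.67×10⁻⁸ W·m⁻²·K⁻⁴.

P ≈ 27300 W

P = εσAT⁴ = 0.899 × 5.67×10⁻⁸ × 0.0371 × (1950)⁴ = 0.899 × 5.67×10⁻⁸ × 0.0371 × 1.45×10^13.
P = 27300 W.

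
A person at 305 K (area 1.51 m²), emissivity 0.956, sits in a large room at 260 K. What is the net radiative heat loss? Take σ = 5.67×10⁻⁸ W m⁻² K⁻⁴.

Q = εσA(T⁴ − T_s⁴). T⁴ − T_s⁴ = (305)⁴ − (260)⁴ = 8.65×10^9 − 4.57×10^9 = 4.08×10^9 K⁴.
Q = 0.956 × 5.67×10⁻⁸ × 1.51 × 4.08×10^9 = 334 W.

Q ≈ 334 W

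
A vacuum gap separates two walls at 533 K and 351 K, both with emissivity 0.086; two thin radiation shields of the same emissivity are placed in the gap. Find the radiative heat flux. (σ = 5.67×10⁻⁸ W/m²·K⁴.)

q ≈ 55.6 W/m²

Each of the 3 gaps contributes resistance (2/ε − 1) = 2/0.086 − 1 = 22.26; total = 66.77.
q = σ(T₁⁴ − T₂⁴) / 66.77 = 5.67×10⁻⁸ × 6.55×10^10 / 66.77 = 55.6 W/m².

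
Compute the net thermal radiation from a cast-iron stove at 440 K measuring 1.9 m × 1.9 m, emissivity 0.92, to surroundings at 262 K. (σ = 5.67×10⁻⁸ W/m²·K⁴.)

A = 1.9 × 1.9 = 3.61 m².
Q = εσA(T⁴ − T_s⁴). T⁴ − T_s⁴ = (440)⁴ − (262)⁴ = 3.75×10^10 − 4.71×10^9 = 3.28×10^10 K⁴.
Q = 0.92 × 5.67×10⁻⁸ × 3.61 × 3.28×10^10 = 6170 W.

Q ≈ 6170 W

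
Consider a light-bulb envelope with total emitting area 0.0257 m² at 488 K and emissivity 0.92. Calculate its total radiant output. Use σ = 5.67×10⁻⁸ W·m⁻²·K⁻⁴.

P = εσAT⁴ = 0.92 × 5.67×10⁻⁸ × 0.0257 × (488)⁴ = 0.92 × 5.67×10⁻⁸ × 0.0257 × 5.67×10^10.
P = 76.0 W.

P ≈ 76.0 W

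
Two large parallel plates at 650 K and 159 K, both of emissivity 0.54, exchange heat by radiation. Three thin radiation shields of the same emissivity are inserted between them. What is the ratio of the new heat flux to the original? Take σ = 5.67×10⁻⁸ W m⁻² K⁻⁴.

With N identical shields there are N+1 = 4 gaps in series, each with the same radiative resistance, so the flux falls to 1/(N+1) of its unshielded value.

ratio ≈ 0.250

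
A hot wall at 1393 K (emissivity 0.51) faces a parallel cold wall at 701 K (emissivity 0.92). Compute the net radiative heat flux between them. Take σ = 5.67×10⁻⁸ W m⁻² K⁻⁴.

For two large parallel gray plates, q = σ(T₁⁴ − T₂⁴) / (1/ε₁ + 1/ε₂ − 1).
1/ε₁ + 1/ε₂ − 1 = 1/0.51 + 1/0.92 − 1 = 2.048.
T₁⁴ − T₂⁴ = 3.77×10^12 − 2.41×10^11 = 3.52×10^12 K⁴.
q = 5.67×10⁻⁸ × 3.52×10^12 / 2.048 = 97600 W/m².

q ≈ 97600 W/m²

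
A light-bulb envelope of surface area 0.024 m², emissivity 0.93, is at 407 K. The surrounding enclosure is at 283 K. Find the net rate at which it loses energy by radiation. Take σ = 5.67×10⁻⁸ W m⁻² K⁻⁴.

Q ≈ 26.6 W

Q = εσA(T⁴ − T_s⁴). T⁴ − T_s⁴ = (407)⁴ − (283)⁴ = 2.74×10^10 − 6.41×10^9 = 2.10×10^10 K⁴.
Q = 0.93 × 5.67×10⁻⁸ × 0.0240 × 2.10×10^10 = 26.6 W.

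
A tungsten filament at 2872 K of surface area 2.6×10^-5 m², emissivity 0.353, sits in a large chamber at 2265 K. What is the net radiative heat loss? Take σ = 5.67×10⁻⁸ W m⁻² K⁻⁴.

Q ≈ 21.7 W

Q = εσA(T⁴ − T_s⁴). T⁴ − T_s⁴ = (2872)⁴ − (2265)⁴ = 6.80×10^13 − 2.63×10^13 = 4.17×10^13 K⁴.
Q = 0.353 × 5.67×10⁻⁸ × 2.60×10^-5 × 4.17×10^13 = 21.7 W.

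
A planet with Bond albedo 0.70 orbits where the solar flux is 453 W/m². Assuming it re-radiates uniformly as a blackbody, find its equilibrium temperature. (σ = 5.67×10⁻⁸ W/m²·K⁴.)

Power absorbed = (1−a)S·πR²; power emitted = 4πR²σT⁴. Equating and cancelling πR²:
T = ((1−a)S / 4σ)^(1/4) = (136 / (4 × 5.67×10⁻⁸))^(1/4) = (5.99×10^8)^(1/4).
T = 156 K.

T ≈ 156 K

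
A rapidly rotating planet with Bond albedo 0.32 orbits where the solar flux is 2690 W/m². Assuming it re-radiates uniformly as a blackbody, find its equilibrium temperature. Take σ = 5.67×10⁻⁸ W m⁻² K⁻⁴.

Power absorbed = (1−a)S·πR²; power emitted = 4πR²σT⁴. Equating and cancelling πR²:
T = ((1−a)S / 4σ)^(1/4) = (1830 / (4 × 5.67×10⁻⁸))^(1/4) = (8.07×10^9)^(1/4).
T = 300 K.

T ≈ 300 K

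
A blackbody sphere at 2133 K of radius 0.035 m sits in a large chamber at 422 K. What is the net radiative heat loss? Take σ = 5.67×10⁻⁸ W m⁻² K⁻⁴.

Q ≈ 18000 W

A = 4πr² = 4π × (0.035)² = 0.0154 m².
Q = σA(T⁴ − T_s⁴). T⁴ − T_s⁴ = (2133)⁴ − (422)⁴ = 2.07×10^13 − 3.17×10^10 = 2.07×10^13 K⁴.
Q = 5.67×10⁻⁸ × 0.0154 × 2.07×10^13 = 18000 W.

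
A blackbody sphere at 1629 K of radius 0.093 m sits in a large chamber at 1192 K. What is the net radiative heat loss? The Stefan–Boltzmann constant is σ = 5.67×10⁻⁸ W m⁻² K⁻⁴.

Q ≈ 31000 W

A = 4πr² = 4π × (0.093)² = 0.109 m².
Q = σA(T⁴ − T_s⁴). T⁴ − T_s⁴ = (1629)⁴ − (1192)⁴ = 7.04×10^12 − 2.02×10^12 = 5.02×10^12 K⁴.
Q = 5.67×10⁻⁸ × 0.109 × 5.02×10^12 = 31000 W.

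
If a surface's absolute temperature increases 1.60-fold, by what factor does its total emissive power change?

factor ≈ 6.55

P ∝ T⁴, so the power scales as (1.60)⁴ = 6.55.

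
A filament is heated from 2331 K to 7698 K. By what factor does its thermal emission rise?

ratio ≈ 119

P ∝ T⁴, so the ratio is (7698/2331)⁴ = (3.302)⁴ = 119.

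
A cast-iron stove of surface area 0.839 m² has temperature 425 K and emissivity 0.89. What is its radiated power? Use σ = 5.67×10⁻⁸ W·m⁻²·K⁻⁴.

P = εσAT⁴ = 0.89 × 5.67×10⁻⁸ × 0.839 × (425)⁴ = 0.89 × 5.67×10⁻⁸ × 0.839 × 3.26×10^10.
P = 1380 W.

P ≈ 1380 W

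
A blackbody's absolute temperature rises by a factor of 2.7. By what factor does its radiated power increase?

factor ≈ 53.1

P ∝ T⁴, so the power scales as (2.7)⁴ = 53.1.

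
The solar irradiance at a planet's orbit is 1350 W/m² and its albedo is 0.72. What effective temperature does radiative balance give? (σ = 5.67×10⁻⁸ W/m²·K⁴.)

T ≈ 202 K

Power absorbed = (1−a)S·πR²; power emitted = 4πR²σT⁴. Equating and cancelling πR²:
T = ((1−a)S / 4σ)^(1/4) = (378 / (4 × 5.67×10⁻⁸))^(1/4) = (1.67×10^9)^(1/4).
T = 202 K.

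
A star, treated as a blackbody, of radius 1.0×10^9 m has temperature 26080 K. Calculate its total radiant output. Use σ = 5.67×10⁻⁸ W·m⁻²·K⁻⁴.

A = 4πr² = 4π × (1.0×10^9)² = 1.26×10^19 m².
P = σAT⁴ = 5.67×10⁻⁸ × 1.26×10^19 × (26080)⁴ = 5.67×10⁻⁸ × 1.26×10^19 × 4.63×10^17.
P = 3.30×10^29 W.

P ≈ 3.30×10^29 W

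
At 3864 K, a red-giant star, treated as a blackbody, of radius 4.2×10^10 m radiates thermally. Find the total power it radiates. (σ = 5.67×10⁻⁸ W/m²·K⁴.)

A = 4πr² = 4π × (4.2×10^10)² = 2.22×10^22 m².
P = σAT⁴ = 5.67×10⁻⁸ × 2.22×10^22 × (3864)⁴ = 5.67×10⁻⁸ × 2.22×10^22 × 2.23×10^14.
P = 2.80×10^29 W.

P ≈ 2.80×10^29 W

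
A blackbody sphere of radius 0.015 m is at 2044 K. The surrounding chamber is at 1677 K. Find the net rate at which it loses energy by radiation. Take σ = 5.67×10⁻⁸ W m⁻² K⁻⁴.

A = 4πr² = 4π × (0.015)² = 2.83×10^-3 m².
Q = σA(T⁴ − T_s⁴). T⁴ − T_s⁴ = (2044)⁴ − (1677)⁴ = 1.75×10^13 − 7.91×10^12 = 9.55×10^12 K⁴.
Q = 5.67×10⁻⁸ × 2.83×10^-3 × 9.55×10^12 = 1530 W.

Q ≈ 1530 W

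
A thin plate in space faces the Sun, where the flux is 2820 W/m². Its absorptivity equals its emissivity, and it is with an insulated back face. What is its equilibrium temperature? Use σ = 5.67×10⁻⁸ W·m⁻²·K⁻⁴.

T ≈ 472 K

Absorbed flux αS = emitted flux εσT⁴ (one radiating face); with α = ε, T = (S/σ)^(1/4).
T = (2820 / 5.67×10⁻⁸)^(1/4) = (4.97×10^10)^(1/4).
T = 472 K.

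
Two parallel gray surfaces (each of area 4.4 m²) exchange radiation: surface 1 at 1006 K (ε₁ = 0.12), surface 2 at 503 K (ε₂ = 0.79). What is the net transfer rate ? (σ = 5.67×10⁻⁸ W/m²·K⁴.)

Q ≈ 27900 W

For two large parallel gray plates, q = σ(T₁⁴ − T₂⁴) / (1/ε₁ + 1/ε₂ − 1).
1/ε₁ + 1/ε₂ − 1 = 1/0.12 + 1/0.79 − 1 = 8.599.
T₁⁴ − T₂⁴ = 1.02×10^12 − 6.40×10^10 = 9.60×10^11 K⁴.
q = 5.67×10⁻⁸ × 9.60×10^11 / 8.599 = 6330 W/m².
Q = q·A = 6330 × 4.4 = 27900 W.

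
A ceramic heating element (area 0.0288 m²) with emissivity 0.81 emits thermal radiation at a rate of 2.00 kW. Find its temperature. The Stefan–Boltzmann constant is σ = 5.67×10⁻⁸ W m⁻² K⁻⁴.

T ≈ 1110 K

From P = εσAT⁴, T = (P / εσA)^(1/4) = (2000 / (0.81 × 5.67×10⁻⁸ × 0.0288))^(1/4).
T = (1.51×10^12)^(1/4) = 1110 K.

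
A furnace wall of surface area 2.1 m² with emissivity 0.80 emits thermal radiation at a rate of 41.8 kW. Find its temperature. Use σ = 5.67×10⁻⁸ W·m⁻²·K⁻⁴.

From P = εσAT⁴, T = (P / εσA)^(1/4) = (41800 / (0.80 × 5.67×10⁻⁸ × 2.10))^(1/4).
T = (4.39×10^11)^(1/4) = 814 K.

T ≈ 814 K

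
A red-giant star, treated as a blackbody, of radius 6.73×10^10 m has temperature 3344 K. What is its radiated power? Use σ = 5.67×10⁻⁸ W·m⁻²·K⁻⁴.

A = 4πr² = 4π × (6.73×10^10)² = 5.69×10^22 m².
P = σAT⁴ = 5.67×10⁻⁸ × 5.69×10^22 × (3344)⁴ = 5.67×10⁻⁸ × 5.69×10^22 × 1.25×10^14.
P = 4.04×10^29 W.

P ≈ 4.04×10^29 W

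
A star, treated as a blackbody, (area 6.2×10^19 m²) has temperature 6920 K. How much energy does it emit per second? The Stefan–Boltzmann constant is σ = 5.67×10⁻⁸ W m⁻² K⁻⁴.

P = σAT⁴ = 5.67×10⁻⁸ × 6.20×10^19 × (6920)⁴ = 5.67×10⁻⁸ × 6.20×10^19 × 2.29×10^15.
P = 8.06×10^27 W.

P ≈ 8.06×10^27 W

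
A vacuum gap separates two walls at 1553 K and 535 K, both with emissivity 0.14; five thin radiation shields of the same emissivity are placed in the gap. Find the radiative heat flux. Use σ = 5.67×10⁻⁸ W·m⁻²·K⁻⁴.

Each of the 6 gaps contributes resistance (2/ε − 1) = 2/0.14 − 1 = 13.29; total = 79.71.
q = σ(T₁⁴ − T₂⁴) / 79.71 = 5.67×10⁻⁸ × 5.73×10^12 / 79.71 = 4080 W/m².

q ≈ 4080 W/m²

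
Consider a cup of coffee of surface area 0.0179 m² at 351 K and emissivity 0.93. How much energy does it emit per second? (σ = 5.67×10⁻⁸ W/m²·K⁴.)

P = εσAT⁴ = 0.93 × 5.67×10⁻⁸ × 0.0179 × (351)⁴ = 0.93 × 5.67×10⁻⁸ × 0.0179 × 1.52×10^10.
P = 14.3 W.

P ≈ 14.3 W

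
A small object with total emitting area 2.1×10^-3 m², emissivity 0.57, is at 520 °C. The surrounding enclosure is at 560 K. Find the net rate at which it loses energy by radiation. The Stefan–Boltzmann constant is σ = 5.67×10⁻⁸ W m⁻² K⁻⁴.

Q ≈ 20.2 W

Convert: 520 °C = 793 K.
Q = εσA(T⁴ − T_s⁴). T⁴ − T_s⁴ = (793)⁴ − (560)⁴ = 3.95×10^11 − 9.83×10^10 = 2.97×10^11 K⁴.
Q = 0.57 × 5.67×10⁻⁸ × 2.10×10^-3 × 2.97×10^11 = 20.2 W.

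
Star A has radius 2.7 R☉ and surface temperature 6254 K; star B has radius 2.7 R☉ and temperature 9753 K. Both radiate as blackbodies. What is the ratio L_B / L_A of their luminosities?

L_B/L_A ≈ 5.91

L = 4πR²σT⁴ ∝ R²T⁴, so L_B/L_A = (2.7/2.7)² × (9753/6254)⁴ = 1.00 × 5.91 = 5.91.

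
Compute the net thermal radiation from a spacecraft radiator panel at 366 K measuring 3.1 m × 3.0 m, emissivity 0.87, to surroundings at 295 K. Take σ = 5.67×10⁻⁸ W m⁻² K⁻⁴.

A = 3.1 × 3.0 = 9.30 m².
Q = εσA(T⁴ − T_s⁴). T⁴ − T_s⁴ = (366)⁴ − (295)⁴ = 1.79×10^10 − 7.57×10^9 = 1.04×10^10 K⁴.
Q = 0.87 × 5.67×10⁻⁸ × 9.30 × 1.04×10^10 = 4760 W.

Q ≈ 4760 W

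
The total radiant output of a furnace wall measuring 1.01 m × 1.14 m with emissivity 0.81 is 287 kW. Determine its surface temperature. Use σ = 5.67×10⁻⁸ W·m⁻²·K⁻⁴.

A = 1.01 × 1.14 = 1.15 m².
From P = εσAT⁴, T = (P / εσA)^(1/4) = (2.87×10^5 / (0.81 × 5.67×10⁻⁸ × 1.15))^(1/4).
T = (5.43×10^12)^(1/4) = 1530 K.

T ≈ 1530 K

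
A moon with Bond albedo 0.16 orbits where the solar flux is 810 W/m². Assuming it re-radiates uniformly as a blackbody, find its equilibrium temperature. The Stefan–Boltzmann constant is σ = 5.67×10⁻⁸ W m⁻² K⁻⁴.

T ≈ 234 K

Power absorbed = (1−a)S·πR²; power emitted = 4πR²σT⁴. Equating and cancelling πR²:
T = ((1−a)S / 4σ)^(1/4) = (680 / (4 × 5.67×10⁻⁸))^(1/4) = (3.00×10^9)^(1/4).
T = 234 K.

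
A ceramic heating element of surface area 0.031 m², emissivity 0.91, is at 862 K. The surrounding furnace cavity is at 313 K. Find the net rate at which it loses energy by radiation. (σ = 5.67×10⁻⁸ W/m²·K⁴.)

Q = εσA(T⁴ − T_s⁴). T⁴ − T_s⁴ = (862)⁴ − (313)⁴ = 5.52×10^11 − 9.60×10^9 = 5.43×10^11 K⁴.
Q = 0.91 × 5.67×10⁻⁸ × 0.0310 × 5.43×10^11 = 868 W.

Q ≈ 868 W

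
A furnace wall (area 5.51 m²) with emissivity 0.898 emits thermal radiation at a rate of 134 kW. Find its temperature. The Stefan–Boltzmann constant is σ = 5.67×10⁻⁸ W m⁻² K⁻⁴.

T ≈ 831 K

From P = εσAT⁴, T = (P / εσA)^(1/4) = (1.34×10^5 / (0.898 × 5.67×10⁻⁸ × 5.51))^(1/4).
T = (4.78×10^11)^(1/4) = 831 K.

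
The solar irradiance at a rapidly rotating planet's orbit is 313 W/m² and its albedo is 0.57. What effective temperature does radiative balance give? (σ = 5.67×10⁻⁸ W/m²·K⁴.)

T ≈ 156 K

Power absorbed = (1−a)S·πR²; power emitted = 4πR²σT⁴. Equating and cancelling πR²:
T = ((1−a)S / 4σ)^(1/4) = (135 / (4 × 5.67×10⁻⁸))^(1/4) = (5.93×10^8)^(1/4).
T = 156 K.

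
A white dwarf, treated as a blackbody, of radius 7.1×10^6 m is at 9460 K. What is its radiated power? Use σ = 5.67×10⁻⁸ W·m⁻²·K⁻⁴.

A = 4πr² = 4π × (7.1×10^6)² = 6.33×10^14 m².
P = σAT⁴ = 5.67×10⁻⁸ × 6.33×10^14 × (9460)⁴ = 5.67×10⁻⁸ × 6.33×10^14 × 8.01×10^15.
P = 2.88×10^23 W.

P ≈ 2.88×10^23 W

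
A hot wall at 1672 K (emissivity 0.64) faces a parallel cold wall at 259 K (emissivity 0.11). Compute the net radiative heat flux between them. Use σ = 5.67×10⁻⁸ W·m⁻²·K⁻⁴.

q ≈ 45900 W/m²

For two large parallel gray plates, q = σ(T₁⁴ − T₂⁴) / (1/ε₁ + 1/ε₂ − 1).
1/ε₁ + 1/ε₂ − 1 = 1/0.64 + 1/0.11 − 1 = 9.653.
T₁⁴ − T₂⁴ = 7.82×10^12 − 4.50×10^9 = 7.81×10^12 K⁴.
q = 5.67×10⁻⁸ × 7.81×10^12 / 9.653 = 45900 W/m².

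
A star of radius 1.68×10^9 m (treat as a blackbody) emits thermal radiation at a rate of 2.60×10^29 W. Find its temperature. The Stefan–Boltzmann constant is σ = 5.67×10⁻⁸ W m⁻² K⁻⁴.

A = 4πr² = 4π × (1.68×10^9)² = 3.55×10^19 m².
From P = σAT⁴, T = (P / σA)^(1/4) = (2.60×10^29 / (5.67×10⁻⁸ × 3.55×10^19))^(1/4).
T = (1.29×10^17)^(1/4) = 19000 K.

T ≈ 19000 K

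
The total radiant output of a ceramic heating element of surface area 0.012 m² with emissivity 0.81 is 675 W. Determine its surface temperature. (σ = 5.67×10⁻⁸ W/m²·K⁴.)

From P = εσAT⁴, T = (P / εσA)^(1/4) = (675 / (0.81 × 5.67×10⁻⁸ × 0.0120))^(1/4).
T = (1.22×10^12)^(1/4) = 1050 K.

T ≈ 1050 K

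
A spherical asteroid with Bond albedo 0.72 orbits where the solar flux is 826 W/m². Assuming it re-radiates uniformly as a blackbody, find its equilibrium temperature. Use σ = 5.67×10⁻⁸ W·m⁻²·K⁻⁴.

T ≈ 179 K

Power absorbed = (1−a)S·πR²; power emitted = 4πR²σT⁴. Equating and cancelling πR²:
T = ((1−a)S / 4σ)^(1/4) = (231 / (4 × 5.67×10⁻⁸))^(1/4) = (1.02×10^9)^(1/4).
T = 179 K.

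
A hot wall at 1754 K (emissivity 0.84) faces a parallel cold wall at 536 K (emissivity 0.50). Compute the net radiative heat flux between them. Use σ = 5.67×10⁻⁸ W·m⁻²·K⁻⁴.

q ≈ 2.43×10^5 W/m²

For two large parallel gray plates, q = σ(T₁⁴ − T₂⁴) / (1/ε₁ + 1/ε₂ − 1).
1/ε₁ + 1/ε₂ − 1 = 1/0.84 + 1/0.50 − 1 = 2.190.
T₁⁴ − T₂⁴ = 9.46×10^12 − 8.25×10^10 = 9.38×10^12 K⁴.
q = 5.67×10⁻⁸ × 9.38×10^12 / 2.190 = 2.43×10^5 W/m².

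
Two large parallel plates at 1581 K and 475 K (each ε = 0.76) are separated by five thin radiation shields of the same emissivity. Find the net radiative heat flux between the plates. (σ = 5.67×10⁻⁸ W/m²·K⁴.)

q ≈ 35900 W/m²

Each of the 6 gaps contributes resistance (2/ε − 1) = 2/0.76 − 1 = 1.632; total = 9.789.
q = σ(T₁⁴ − T₂⁴) / 9.789 = 5.67×10⁻⁸ × 6.20×10^12 / 9.789 = 35900 W/m².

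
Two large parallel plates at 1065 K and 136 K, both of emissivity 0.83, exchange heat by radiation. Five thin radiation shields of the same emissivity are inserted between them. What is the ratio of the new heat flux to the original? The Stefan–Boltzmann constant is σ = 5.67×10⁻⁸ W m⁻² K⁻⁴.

ratio ≈ 0.167

With N identical shields there are N+1 = 6 gaps in series, each with the same radiative resistance, so the flux falls to 1/(N+1) of its unshielded value.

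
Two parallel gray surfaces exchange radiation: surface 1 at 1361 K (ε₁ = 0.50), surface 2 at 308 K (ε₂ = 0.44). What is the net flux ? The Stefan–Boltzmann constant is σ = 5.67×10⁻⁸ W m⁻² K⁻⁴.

q ≈ 59300 W/m²

For two large parallel gray plates, q = σ(T₁⁴ − T₂⁴) / (1/ε₁ + 1/ε₂ − 1).
1/ε₁ + 1/ε₂ − 1 = 1/0.50 + 1/0.44 − 1 = 3.273.
T₁⁴ − T₂⁴ = 3.43×10^12 − 9.00×10^9 = 3.42×10^12 K⁴.
q = 5.67×10⁻⁸ × 3.42×10^12 / 3.273 = 59300 W/m².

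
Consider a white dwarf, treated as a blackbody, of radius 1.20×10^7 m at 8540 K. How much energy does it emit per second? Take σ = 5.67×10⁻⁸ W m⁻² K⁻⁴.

P ≈ 5.46×10^23 W

A = 4πr² = 4π × (1.20×10^7)² = 1.81×10^15 m².
P = σAT⁴ = 5.67×10⁻⁸ × 1.81×10^15 × (8540)⁴ = 5.67×10⁻⁸ × 1.81×10^15 × 5.32×10^15.
P = 5.46×10^23 W.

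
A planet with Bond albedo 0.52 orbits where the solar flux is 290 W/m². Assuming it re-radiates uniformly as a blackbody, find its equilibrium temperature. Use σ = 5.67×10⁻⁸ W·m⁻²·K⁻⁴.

Power absorbed = (1−a)S·πR²; power emitted = 4πR²σT⁴. Equating and cancelling πR²:
T = ((1−a)S / 4σ)^(1/4) = (139 / (4 × 5.67×10⁻⁸))^(1/4) = (6.14×10^8)^(1/4).
T = 157 K.

T ≈ 157 K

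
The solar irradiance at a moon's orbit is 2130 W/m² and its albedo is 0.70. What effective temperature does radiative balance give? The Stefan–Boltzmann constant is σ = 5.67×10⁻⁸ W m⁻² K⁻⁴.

Power absorbed = (1−a)S·πR²; power emitted = 4πR²σT⁴. Equating and cancelling πR²:
T = ((1−a)S / 4σ)^(1/4) = (639 / (4 × 5.67×10⁻⁸))^(1/4) = (2.82×10^9)^(1/4).
T = 230 K.

T ≈ 230 K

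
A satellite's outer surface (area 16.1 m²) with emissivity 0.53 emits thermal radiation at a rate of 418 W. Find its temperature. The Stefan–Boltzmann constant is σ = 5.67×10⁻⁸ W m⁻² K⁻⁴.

From P = εσAT⁴, T = (P / εσA)^(1/4) = (418 / (0.53 × 5.67×10⁻⁸ × 16.1))^(1/4).
T = (8.64×10^8)^(1/4) = 171 K.

T ≈ 171 K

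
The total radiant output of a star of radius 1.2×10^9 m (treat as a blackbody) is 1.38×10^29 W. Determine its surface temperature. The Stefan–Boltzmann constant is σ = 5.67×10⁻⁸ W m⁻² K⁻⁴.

T ≈ 19200 K

A = 4πr² = 4π × (1.2×10^9)² = 1.81×10^19 m².
From P = σAT⁴, T = (P / σA)^(1/4) = (1.38×10^29 / (5.67×10⁻⁸ × 1.81×10^19))^(1/4).
T = (1.35×10^17)^(1/4) = 19200 K.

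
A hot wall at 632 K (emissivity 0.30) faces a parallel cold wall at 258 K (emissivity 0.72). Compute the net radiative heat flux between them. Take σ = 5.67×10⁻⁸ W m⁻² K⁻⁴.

For two large parallel gray plates, q = σ(T₁⁴ − T₂⁴) / (1/ε₁ + 1/ε₂ − 1).
1/ε₁ + 1/ε₂ − 1 = 1/0.30 + 1/0.72 − 1 = 3.722.
T₁⁴ − T₂⁴ = 1.60×10^11 − 4.43×10^9 = 1.55×10^11 K⁴.
q = 5.67×10⁻⁸ × 1.55×10^11 / 3.722 = 2360 W/m².

q ≈ 2360 W/m²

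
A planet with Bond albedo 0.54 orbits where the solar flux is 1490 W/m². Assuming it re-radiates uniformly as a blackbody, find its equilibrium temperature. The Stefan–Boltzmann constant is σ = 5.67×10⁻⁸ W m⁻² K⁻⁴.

Power absorbed = (1−a)S·πR²; power emitted = 4πR²σT⁴. Equating and cancelling πR²:
T = ((1−a)S / 4σ)^(1/4) = (685 / (4 × 5.67×10⁻⁸))^(1/4) = (3.02×10^9)^(1/4).
T = 234 K.

T ≈ 234 K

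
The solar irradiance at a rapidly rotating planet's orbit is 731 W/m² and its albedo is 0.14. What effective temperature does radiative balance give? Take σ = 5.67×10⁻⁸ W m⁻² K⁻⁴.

Power absorbed = (1−a)S·πR²; power emitted = 4πR²σT⁴. Equating and cancelling πR²:
T = ((1−a)S / 4σ)^(1/4) = (629 / (4 × 5.67×10⁻⁸))^(1/4) = (2.77×10^9)^(1/4).
T = 229 K.

T ≈ 229 K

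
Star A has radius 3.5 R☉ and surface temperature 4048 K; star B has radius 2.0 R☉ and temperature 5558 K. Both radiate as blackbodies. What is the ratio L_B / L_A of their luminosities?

L = 4πR²σT⁴ ∝ R²T⁴, so L_B/L_A = (2.0/3.5)² × (5558/4048)⁴ = 0.327 × 3.55 = 1.16.

L_B/L_A ≈ 1.16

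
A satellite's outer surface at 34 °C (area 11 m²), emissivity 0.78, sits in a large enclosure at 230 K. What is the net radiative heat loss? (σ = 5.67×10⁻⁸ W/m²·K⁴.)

Q ≈ 2960 W

Convert: 34 °C = 307 K.
Q = εσA(T⁴ − T_s⁴). T⁴ − T_s⁴ = (307)⁴ − (230)⁴ = 8.88×10^9 − 2.80×10^9 = 6.08×10^9 K⁴.
Q = 0.78 × 5.67×10⁻⁸ × 11.0 × 6.08×10^9 = 2960 W.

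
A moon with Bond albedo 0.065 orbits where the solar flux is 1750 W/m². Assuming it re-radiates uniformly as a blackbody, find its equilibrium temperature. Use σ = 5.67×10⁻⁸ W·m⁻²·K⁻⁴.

T ≈ 291 K

Power absorbed = (1−a)S·πR²; power emitted = 4πR²σT⁴. Equating and cancelling πR²:
T = ((1−a)S / 4σ)^(1/4) = (1640 / (4 × 5.67×10⁻⁸))^(1/4) = (7.21×10^9)^(1/4).
T = 291 K.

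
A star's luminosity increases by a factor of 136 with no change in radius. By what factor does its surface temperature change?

P ∝ T⁴ ⇒ T ∝ P^(1/4), so T scales by (136)^(1/4) = 3.41.

factor ≈ 3.41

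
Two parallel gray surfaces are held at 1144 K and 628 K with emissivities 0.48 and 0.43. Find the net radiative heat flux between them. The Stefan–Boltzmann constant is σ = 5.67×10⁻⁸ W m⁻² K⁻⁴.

q ≈ 25900 W/m²

For two large parallel gray plates, q = σ(T₁⁴ − T₂⁴) / (1/ε₁ + 1/ε₂ − 1).
1/ε₁ + 1/ε₂ − 1 = 1/0.48 + 1/0.43 − 1 = 3.409.
T₁⁴ − T₂⁴ = 1.71×10^12 − 1.56×10^11 = 1.56×10^12 K⁴.
q = 5.67×10⁻⁸ × 1.56×10^12 / 3.409 = 25900 W/m².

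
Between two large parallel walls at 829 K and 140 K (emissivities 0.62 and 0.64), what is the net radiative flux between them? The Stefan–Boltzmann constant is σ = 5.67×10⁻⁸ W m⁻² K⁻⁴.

q ≈ 12300 W/m²

For two large parallel gray plates, q = σ(T₁⁴ − T₂⁴) / (1/ε₁ + 1/ε₂ − 1).
1/ε₁ + 1/ε₂ − 1 = 1/0.62 + 1/0.64 − 1 = 2.175.
T₁⁴ − T₂⁴ = 4.72×10^11 − 3.84×10^8 = 4.72×10^11 K⁴.
q = 5.67×10⁻⁸ × 4.72×10^11 / 2.175 = 12300 W/m².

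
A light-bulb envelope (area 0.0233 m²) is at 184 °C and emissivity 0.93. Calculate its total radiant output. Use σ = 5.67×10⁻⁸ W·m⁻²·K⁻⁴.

P ≈ 53.6 W

184 °C = 457 K.
Stefan–Boltzmann: P = εσAT⁴ = 0.93 × 5.67×10⁻⁸ × 0.0233 × (457)⁴ = 0.93 × 5.67×10⁻⁸ × 0.0233 × 4.36×10^10.
P = 53.6 W.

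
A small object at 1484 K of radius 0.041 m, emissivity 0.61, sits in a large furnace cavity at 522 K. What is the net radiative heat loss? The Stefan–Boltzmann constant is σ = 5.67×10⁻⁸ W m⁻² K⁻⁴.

A = 4πr² = 4π × (0.041)² = 0.0211 m².
Q = εσA(T⁴ − T_s⁴). T⁴ − T_s⁴ = (1484)⁴ − (522)⁴ = 4.85×10^12 − 7.42×10^10 = 4.78×10^12 K⁴.
Q = 0.61 × 5.67×10⁻⁸ × 0.0211 × 4.78×10^12 = 3490 W.

Q ≈ 3490 W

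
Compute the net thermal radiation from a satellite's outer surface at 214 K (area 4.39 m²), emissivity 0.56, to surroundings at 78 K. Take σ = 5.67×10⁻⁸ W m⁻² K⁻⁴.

Q ≈ 287 W

Q = εσA(T⁴ − T_s⁴). T⁴ − T_s⁴ = (214)⁴ − (78)⁴ = 2.10×10^9 − 3.70×10^7 = 2.06×10^9 K⁴.
Q = 0.56 × 5.67×10⁻⁸ × 4.39 × 2.06×10^9 = 287 W.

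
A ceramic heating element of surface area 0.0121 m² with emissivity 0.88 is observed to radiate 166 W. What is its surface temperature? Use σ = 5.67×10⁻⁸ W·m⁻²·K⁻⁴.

T ≈ 724 K

From P = εσAT⁴, T = (P / εσA)^(1/4) = (166 / (0.88 × 5.67×10⁻⁸ × 0.0121))^(1/4).
T = (2.75×10^11)^(1/4) = 724 K.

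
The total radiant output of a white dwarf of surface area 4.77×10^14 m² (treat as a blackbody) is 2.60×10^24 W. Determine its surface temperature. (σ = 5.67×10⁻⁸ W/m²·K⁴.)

From P = σAT⁴, T = (P / σA)^(1/4) = (2.60×10^24 / (5.67×10⁻⁸ × 4.77×10^14))^(1/4).
T = (9.61×10^16)^(1/4) = 17600 K.

T ≈ 17600 K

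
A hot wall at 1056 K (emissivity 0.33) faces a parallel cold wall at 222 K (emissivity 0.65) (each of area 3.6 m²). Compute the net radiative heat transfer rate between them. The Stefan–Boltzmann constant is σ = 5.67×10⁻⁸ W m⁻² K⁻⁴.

Q ≈ 71000 W

For two large parallel gray plates, q = σ(T₁⁴ − T₂⁴) / (1/ε₁ + 1/ε₂ − 1).
1/ε₁ + 1/ε₂ − 1 = 1/0.33 + 1/0.65 − 1 = 3.569.
T₁⁴ − T₂⁴ = 1.24×10^12 − 2.43×10^9 = 1.24×10^12 K⁴.
q = 5.67×10⁻⁸ × 1.24×10^12 / 3.569 = 19700 W/m².
Q = q·A = 19700 × 3.6 = 71000 W.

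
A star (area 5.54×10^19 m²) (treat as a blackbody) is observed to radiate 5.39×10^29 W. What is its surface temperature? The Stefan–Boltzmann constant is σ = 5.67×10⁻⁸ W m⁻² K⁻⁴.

From P = σAT⁴, T = (P / σA)^(1/4) = (5.39×10^29 / (5.67×10⁻⁸ × 5.54×10^19))^(1/4).
T = (1.72×10^17)^(1/4) = 20400 K.

T ≈ 20400 K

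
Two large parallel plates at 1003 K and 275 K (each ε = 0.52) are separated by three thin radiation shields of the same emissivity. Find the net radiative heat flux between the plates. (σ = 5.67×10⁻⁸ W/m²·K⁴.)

Each of the 4 gaps contributes resistance (2/ε − 1) = 2/0.52 − 1 = 2.846; total = 11.38.
q = σ(T₁⁴ − T₂⁴) / 11.38 = 5.67×10⁻⁸ × 1.01×10^12 / 11.38 = 5010 W/m².

q ≈ 5010 W/m²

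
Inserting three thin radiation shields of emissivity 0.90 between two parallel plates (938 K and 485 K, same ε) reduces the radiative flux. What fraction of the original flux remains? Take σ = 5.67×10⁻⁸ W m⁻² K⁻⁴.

ratio ≈ 0.250

With N identical shields there are N+1 = 4 gaps in series, each with the same radiative resistance, so the flux falls to 1/(N+1) of its unshielded value.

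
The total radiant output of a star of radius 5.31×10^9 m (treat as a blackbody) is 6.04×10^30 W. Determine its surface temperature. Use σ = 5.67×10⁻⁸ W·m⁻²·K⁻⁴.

T ≈ 23400 K

A = 4πr² = 4π × (5.31×10^9)² = 3.54×10^20 m².
From P = σAT⁴, T = (P / σA)^(1/4) = (6.04×10^30 / (5.67×10⁻⁸ × 3.54×10^20))^(1/4).
T = (3.01×10^17)^(1/4) = 23400 K.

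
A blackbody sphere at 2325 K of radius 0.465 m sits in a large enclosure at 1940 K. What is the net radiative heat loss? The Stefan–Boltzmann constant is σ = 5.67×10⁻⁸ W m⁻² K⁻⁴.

A = 4πr² = 4π × (0.465)² = 2.72 m².
Q = σA(T⁴ − T_s⁴). T⁴ − T_s⁴ = (2325)⁴ − (1940)⁴ = 2.92×10^13 − 1.42×10^13 = 1.51×10^13 K⁴.
Q = 5.67×10⁻⁸ × 2.72 × 1.51×10^13 = 2.32×10^6 W.

Q ≈ 2.32×10^6 W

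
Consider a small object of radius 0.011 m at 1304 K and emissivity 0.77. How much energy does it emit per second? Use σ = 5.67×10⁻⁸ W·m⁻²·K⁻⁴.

P ≈ 192 W

A = 4πr² = 4π × (0.011)² = 1.52×10^-3 m².
Stefan–Boltzmann: P = εσAT⁴ = 0.77 × 5.67×10⁻⁸ × 1.52×10^-3 × (1304)⁴ = 0.77 × 5.67×10⁻⁸ × 1.52×10^-3 × 2.89×10^12.
P = 192 W.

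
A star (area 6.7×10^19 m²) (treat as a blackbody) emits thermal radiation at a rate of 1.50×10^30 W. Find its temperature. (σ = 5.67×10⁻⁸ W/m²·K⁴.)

From P = σAT⁴, T = (P / σA)^(1/4) = (1.50×10^30 / (5.67×10⁻⁸ × 6.70×10^19))^(1/4).
T = (3.95×10^17)^(1/4) = 25100 K.

T ≈ 25100 K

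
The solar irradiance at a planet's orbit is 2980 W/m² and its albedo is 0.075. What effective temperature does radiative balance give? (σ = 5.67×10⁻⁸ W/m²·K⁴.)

T ≈ 332 K

Power absorbed = (1−a)S·πR²; power emitted = 4πR²σT⁴. Equating and cancelling πR²:
T = ((1−a)S / 4σ)^(1/4) = (2760 / (4 × 5.67×10⁻⁸))^(1/4) = (1.22×10^10)^(1/4).
T = 332 K.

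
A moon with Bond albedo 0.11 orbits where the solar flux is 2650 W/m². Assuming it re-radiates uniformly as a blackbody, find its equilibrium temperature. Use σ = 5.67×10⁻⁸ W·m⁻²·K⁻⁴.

T ≈ 319 K

Power absorbed = (1−a)S·πR²; power emitted = 4πR²σT⁴. Equating and cancelling πR²:
T = ((1−a)S / 4σ)^(1/4) = (2360 / (4 × 5.67×10⁻⁸))^(1/4) = (1.04×10^10)^(1/4).
T = 319 K.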